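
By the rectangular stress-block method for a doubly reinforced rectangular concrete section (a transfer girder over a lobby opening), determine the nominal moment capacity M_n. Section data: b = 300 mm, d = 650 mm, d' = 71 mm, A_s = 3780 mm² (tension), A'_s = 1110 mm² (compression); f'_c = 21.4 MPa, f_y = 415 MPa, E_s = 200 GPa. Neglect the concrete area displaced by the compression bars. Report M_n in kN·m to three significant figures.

Assume both tension and compression steel yield.
Net tension couple steel: A_s − A'_s = 2670 mm².
a = (A_s − A'_s) f_y / (0.85 f'_c b) = 1108050/(0.85 × 21.4 × 300) = 203.05 mm.
c = a/β₁ = 203.05/0.85 = 238.88 mm; ε'_s = 0.003(c − d')/c = 0.0021 ≥ f_y/E_s = 0.0021, so compression steel does yield.
M_n = (A_s − A'_s) f_y (d − a/2) + A'_s f_y (d − d') = [1108050 × (650 − 101.525) + 460650 × (650 − 71)] × 10⁻⁶ = 607.74 + 266.72 = 874.46 kN·m.

M_n ≈ 874 kN·m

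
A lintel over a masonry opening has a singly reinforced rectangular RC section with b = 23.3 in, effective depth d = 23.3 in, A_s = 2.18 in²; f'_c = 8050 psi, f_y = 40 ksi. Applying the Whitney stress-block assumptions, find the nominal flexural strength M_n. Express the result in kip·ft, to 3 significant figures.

T = A_s f_y = 2.18 × 40 = 87.2 kips.
a = T/(0.85 f'_c b) = 87.2/(0.85 × 8.05 × 23.3) = 0.547 in.
M_n = T(d − a/2) = 87.2 × (23.3 − 0.2735) = 2007.9 kip·in = 2007.9/12 = 167.33 kip·ft.

M_n ≈ 167 kip·ft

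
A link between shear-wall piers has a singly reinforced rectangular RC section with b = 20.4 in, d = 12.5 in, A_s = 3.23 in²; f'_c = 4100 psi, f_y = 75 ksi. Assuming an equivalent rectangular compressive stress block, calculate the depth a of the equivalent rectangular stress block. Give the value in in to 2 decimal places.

T = A_s f_y = 3.23 × 75 = 242.25 kips.
a = T/(0.85 f'_c b) = 242.25/(0.85 × 4.1 × 20.4) = 3.41 in.

a ≈ 3.41 in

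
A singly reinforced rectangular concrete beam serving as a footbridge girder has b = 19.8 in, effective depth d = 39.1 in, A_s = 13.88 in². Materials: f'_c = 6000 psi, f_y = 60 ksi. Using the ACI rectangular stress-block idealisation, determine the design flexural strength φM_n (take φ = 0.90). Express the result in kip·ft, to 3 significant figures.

T = A_s f_y = 13.88 × 60 = 832.8 kips.
a = T/(0.85 f'_c b) = 832.8/(0.85 × 6 × 19.8) = 8.247 in.
M_n = T(d − a/2) = 832.8 × (39.1 − 4.1235) = 29128.4 kip·in = 29128.4/12 = 2427.37 kip·ft.
φM_n = 0.90 × 2427.37 = 2184.63 kip·ft.

φM_n ≈ 2180 kip·ft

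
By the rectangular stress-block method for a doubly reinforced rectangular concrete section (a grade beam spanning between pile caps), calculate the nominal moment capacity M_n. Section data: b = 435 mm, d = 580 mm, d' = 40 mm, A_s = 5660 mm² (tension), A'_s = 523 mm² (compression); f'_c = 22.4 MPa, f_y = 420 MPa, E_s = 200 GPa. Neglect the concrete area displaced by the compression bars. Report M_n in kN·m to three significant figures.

Assume both tension and compression steel yield.
Net tension couple steel: A_s − A'_s = 5137 mm².
a = (A_s − A'_s) f_y / (0.85 f'_c b) = 2157540/(0.85 × 22.4 × 435) = 260.50 mm.
c = a/β₁ = 260.50/0.85 = 306.47 mm; ε'_s = 0.003(c − d')/c = 0.0026 ≥ f_y/E_s = 0.0021, so compression steel does yield.
M_n = (A_s − A'_s) f_y (d − a/2) + A'_s f_y (d − d') = [2157540 × (580 − 130.25) + 219660 × (580 − 40)] × 10⁻⁶ = 970.35 + 118.62 = 1088.97 kN·m.

M_n ≈ 1090 kN·m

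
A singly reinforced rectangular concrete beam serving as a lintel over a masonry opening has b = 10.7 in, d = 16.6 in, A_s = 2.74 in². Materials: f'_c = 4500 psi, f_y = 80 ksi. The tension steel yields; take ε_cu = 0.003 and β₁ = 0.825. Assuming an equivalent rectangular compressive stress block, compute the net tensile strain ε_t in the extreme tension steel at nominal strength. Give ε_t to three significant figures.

ε_t ≈ 0.00467

a = A_s f_y/(0.85 f'_c b) = 5.356 in.
β₁ = 0.825, so c = a/β₁ = 5.356/0.825 = 6.492 in.
From the linear strain diagram with ε_cu = 0.003: ε_t = 0.003 (d − c)/c = 0.003 × (16.6 − 6.492)/6.492 = 0.00467.
ε_t is between 0.004 and 0.005 — transition zone.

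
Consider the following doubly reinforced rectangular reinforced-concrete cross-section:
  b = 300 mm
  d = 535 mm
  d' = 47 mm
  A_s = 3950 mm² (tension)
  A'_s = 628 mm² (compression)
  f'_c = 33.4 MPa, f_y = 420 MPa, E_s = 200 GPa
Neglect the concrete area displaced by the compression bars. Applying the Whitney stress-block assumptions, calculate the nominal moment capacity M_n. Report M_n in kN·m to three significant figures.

M_n ≈ 761 kN·m

Assume both tension and compression steel yield.
Net tension couple steel: A_s − A'_s = 3322 mm².
a = (A_s − A'_s) f_y / (0.85 f'_c b) = 1395240/(0.85 × 33.4 × 300) = 163.82 mm.
c = a/β₁ = 163.82/0.811 = 202.00 mm; ε'_s = 0.003(c − d')/c = 0.0023 ≥ f_y/E_s = 0.0021, so compression steel does yield.
M_n = (A_s − A'_s) f_y (d − a/2) + A'_s f_y (d − d') = [1395240 × (535 − 81.91) + 263760 × (535 − 47)] × 10⁻⁶ = 632.17 + 128.71 = 760.88 kN·m.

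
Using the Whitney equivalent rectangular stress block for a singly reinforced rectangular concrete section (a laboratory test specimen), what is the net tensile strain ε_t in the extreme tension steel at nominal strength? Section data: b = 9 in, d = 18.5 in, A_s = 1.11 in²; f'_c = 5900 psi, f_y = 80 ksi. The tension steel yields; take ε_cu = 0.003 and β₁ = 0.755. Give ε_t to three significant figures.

ε_t ≈ 0.0183

a = A_s f_y/(0.85 f'_c b) = 1.967 in.
β₁ = 0.755, so c = a/β₁ = 1.967/0.755 = 2.605 in.
From the linear strain diagram with ε_cu = 0.003: ε_t = 0.003 (d − c)/c = 0.003 × (18.5 − 2.605)/2.605 = 0.0183.
Since ε_t ≥ 0.005, the section is tension-controlled.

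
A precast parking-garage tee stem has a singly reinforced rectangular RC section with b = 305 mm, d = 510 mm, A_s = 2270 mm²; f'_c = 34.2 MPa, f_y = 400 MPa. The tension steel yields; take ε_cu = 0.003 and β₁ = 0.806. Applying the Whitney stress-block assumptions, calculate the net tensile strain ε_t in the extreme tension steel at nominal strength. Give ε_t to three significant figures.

ε_t ≈ 0.00904

a = A_s f_y/(0.85 f'_c b) = 102.41 mm.
β₁ = 0.806, so c = a/β₁ = 102.41/0.806 = 127.06 mm.
From the linear strain diagram with ε_cu = 0.003: ε_t = 0.003 (d − c)/c = 0.003 × (510 − 127.06)/127.06 = 0.00904.
Since ε_t ≥ 0.005, the section is tension-controlled.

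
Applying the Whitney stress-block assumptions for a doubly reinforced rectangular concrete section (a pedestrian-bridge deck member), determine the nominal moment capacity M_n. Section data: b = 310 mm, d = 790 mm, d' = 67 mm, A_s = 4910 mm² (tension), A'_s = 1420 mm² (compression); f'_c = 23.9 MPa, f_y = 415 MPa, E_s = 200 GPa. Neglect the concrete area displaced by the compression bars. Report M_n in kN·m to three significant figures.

Assume both tension and compression steel yield.
Net tension couple steel: A_s − A'_s = 3490 mm².
a = (A_s − A'_s) f_y / (0.85 f'_c b) = 1448350/(0.85 × 23.9 × 310) = 229.98 mm.
c = a/β₁ = 229.98/0.85 = 270.56 mm; ε'_s = 0.003(c − d')/c = 0.0023 ≥ f_y/E_s = 0.0021, so compression steel does yield.
M_n = (A_s − A'_s) f_y (d − a/2) + A'_s f_y (d − d') = [1448350 × (790 − 114.99) + 589300 × (790 − 67)] × 10⁻⁶ = 977.65 + 426.06 = 1403.71 kN·m.

M_n ≈ 1400 kN·m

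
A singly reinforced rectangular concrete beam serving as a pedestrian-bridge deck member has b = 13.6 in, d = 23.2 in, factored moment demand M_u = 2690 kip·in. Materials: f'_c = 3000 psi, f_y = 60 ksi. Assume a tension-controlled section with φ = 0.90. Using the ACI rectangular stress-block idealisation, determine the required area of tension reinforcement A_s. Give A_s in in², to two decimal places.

A_s ≈ 2.35 in²

M_n = M_u/φ = 2690/0.90 = 2988.89 kip·in.
From M_n = 0.85 f'_c a b (d − a/2):
a = d − √(d² − 2M_n/(0.85 f'_c b)) = 23.2 − √(23.2² − 2 × 2988.89/(0.85 × 3 × 13.6)) = 4.072 in.
A_s = 0.85 f'_c a b / f_y = 0.85 × 3 × 4.072 × 13.6 / 60 = 2.354 in².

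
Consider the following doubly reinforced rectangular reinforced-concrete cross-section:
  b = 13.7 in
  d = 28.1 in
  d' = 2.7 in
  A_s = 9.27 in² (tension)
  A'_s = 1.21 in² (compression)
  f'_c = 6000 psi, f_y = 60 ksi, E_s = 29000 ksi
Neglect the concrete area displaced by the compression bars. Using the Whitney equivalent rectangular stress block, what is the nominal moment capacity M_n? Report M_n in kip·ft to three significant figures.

Assume both steels yield.
a = (A_s − A'_s) f_y/(0.85 f'_c b) = (9.27 − 1.21) × 60/(0.85 × 6 × 13.7) = 6.921 in.
c = a/β₁ = 6.921/0.75 = 9.228 in; ε'_s = 0.003(c − d')/c = 0.0021 ≥ ε_y = 0.0021, so the compression steel yields.
M_n = (A_s − A'_s) f_y (d − a/2) + A'_s f_y (d − d') = 483.6 × (28.1 − 3.4605) + 72.6 × (28.1 − 2.7) = 11915.7 + 1844.0 = 13759.7 kip·in = 13759.7/12 = 1146.64 kip·ft.

M_n ≈ 1150 kip·ft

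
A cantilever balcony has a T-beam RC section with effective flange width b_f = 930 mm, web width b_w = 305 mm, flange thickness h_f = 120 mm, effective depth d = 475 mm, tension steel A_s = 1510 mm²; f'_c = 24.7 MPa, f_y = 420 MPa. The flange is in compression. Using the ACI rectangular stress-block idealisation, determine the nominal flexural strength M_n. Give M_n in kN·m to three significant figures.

Tension: T = A_s f_y = 1510 × 420 = 634200 N.
Try a within the flange: a = T/(0.85 f'_c b_f) = 634200/(0.85 × 24.7 × 930) = 32.48 mm.
Since a = 32.48 ≤ h_f = 120 mm, the stress block lies entirely in the flange; analyse as a rectangular beam of width b_f.
M_n = T(d − a/2) = 634200 × (475 − 16.24) = 290.95 × 10⁶ N·mm.
M_n = 290.95 kN·m.

M_n ≈ 291 kN·m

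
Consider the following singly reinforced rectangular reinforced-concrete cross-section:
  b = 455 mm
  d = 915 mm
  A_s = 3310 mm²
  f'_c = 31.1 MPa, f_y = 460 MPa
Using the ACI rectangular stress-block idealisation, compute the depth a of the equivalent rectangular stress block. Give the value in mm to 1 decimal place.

T = A_s f_y = 3310 × 460 = 1522600 N = 1522.6 kN.
Setting C = 0.85 f'_c a b equal to T: a = 1522600/(0.85 × 31.1 × 455) = 126.6 mm.

a ≈ 126.6 mm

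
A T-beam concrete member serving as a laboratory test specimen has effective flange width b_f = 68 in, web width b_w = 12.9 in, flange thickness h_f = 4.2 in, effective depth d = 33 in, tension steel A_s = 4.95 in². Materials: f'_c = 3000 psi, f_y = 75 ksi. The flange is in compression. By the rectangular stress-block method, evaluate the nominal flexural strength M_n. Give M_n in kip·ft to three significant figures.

Tension: T = A_s f_y = 4.95 × 75 = 371.25 kips.
Try a within the flange: a = T/(0.85 f'_c b_f) = 371.25/(0.85 × 3 × 68) = 2.141 in.
Since a = 2.141 ≤ h_f = 4.2 in, the stress block lies entirely in the flange; analyse as a rectangular beam of width b_f.
M_n = T(d − a/2) = 371.25 × (33 − 1.0705) = 11853.8 kip·in.
M_n = 11853.8/12 = 987.82 kip·ft.

M_n ≈ 988 kip·ft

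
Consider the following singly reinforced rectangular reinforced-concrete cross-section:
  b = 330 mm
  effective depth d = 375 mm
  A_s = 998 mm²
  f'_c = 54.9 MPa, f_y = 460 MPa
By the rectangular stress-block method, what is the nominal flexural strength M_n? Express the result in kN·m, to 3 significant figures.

T = A_s f_y = 998 × 460 = 459080 N = 459.08 kN.
From C = T: a = T/(0.85 f'_c b) = 459080/(0.85 × 54.9 × 330) = 29.81 mm.
M_n = T(d − a/2) = 459.08 kN × (375 − 14.905) mm = 165.31 kN·m.

M_n ≈ 165 kN·m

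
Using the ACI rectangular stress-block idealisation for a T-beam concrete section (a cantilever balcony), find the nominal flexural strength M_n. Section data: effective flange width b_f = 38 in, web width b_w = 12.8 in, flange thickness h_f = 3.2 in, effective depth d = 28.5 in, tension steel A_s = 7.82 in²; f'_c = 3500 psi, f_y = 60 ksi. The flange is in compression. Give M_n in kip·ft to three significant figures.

Tension: T = A_s f_y = 7.82 × 60 = 469.2 kips.
Try a within the flange: a = T/(0.85 f'_c b_f) = 469.2/(0.85 × 3.5 × 38) = 4.150 in.
a = 4.150 > h_f = 3.2 in: the block extends into the web. Split into flange-overhang and web parts.
C_f = 0.85 f'_c (b_f − b_w) h_f = 0.85 × 3.5 × (38 − 12.8) × 3.2 = 239.9 kips.
Remaining web compression depth: a_w = (T − C_f)/(0.85 f'_c b_w) = (469.2 − 239.9)/(0.85 × 3.5 × 12.8) = 6.022 in.
M_n = C_f(d − h_f/2) + (T − C_f)(d − a_w/2) = 239.9 × (28.5 − 1.6) + 229.3 × (28.5 − 3.011) = 6453.3 + 5844.6 = 12297.9 kip·in.
M_n = 12297.9/12 = 1024.83 kip·ft.

M_n ≈ 1020 kip·ft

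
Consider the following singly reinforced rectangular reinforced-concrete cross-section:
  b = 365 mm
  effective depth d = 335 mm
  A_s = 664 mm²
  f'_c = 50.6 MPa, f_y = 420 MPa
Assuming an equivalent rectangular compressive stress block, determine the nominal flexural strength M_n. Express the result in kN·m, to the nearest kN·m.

T = A_s f_y = 664 × 420 = 278880 N = 278.88 kN.
From C = T: a = T/(0.85 f'_c b) = 278880/(0.85 × 50.6 × 365) = 17.76 mm.
M_n = T(d − a/2) = 278.88 kN × (335 − 8.88) mm = 90.95 kN·m.

M_n ≈ 91 kN·m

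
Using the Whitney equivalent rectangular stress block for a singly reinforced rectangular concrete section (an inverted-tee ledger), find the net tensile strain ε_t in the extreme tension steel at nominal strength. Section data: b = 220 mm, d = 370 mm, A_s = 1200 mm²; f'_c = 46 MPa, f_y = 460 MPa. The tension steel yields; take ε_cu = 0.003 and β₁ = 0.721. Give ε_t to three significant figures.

ε_t ≈ 0.00947

a = A_s f_y/(0.85 f'_c b) = 64.17 mm.
β₁ = 0.721, so c = a/β₁ = 64.17/0.721 = 89.00 mm.
From the linear strain diagram with ε_cu = 0.003: ε_t = 0.003 (d − c)/c = 0.003 × (370 − 89.00)/89.00 = 0.00947.
Since ε_t ≥ 0.005, the section is tension-controlled.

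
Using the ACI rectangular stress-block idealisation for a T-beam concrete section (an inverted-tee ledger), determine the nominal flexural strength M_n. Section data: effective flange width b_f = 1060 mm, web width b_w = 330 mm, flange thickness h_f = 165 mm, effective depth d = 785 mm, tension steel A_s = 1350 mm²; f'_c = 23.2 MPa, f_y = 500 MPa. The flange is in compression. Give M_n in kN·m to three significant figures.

Tension: T = A_s f_y = 1350 × 500 = 675000 N.
Try a within the flange: a = T/(0.85 f'_c b_f) = 675000/(0.85 × 23.2 × 1060) = 32.29 mm.
Since a = 32.29 ≤ h_f = 165 mm, the stress block lies entirely in the flange; analyse as a rectangular beam of width b_f.
M_n = T(d − a/2) = 675000 × (785 − 16.145) = 518.98 × 10⁶ N·mm.
M_n = 518.98 kN·m.

M_n ≈ 519 kN·m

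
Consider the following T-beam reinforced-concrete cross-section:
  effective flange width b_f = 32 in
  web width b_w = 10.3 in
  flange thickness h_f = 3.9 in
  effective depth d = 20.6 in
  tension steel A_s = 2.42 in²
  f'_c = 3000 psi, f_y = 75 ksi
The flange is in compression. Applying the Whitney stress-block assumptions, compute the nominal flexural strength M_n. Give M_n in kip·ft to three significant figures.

M_n ≈ 295 kip·ft

Tension: T = A_s f_y = 2.42 × 75 = 181.5 kips.
Try a within the flange: a = T/(0.85 f'_c b_f) = 181.5/(0.85 × 3 × 32) = 2.224 in.
Since a = 2.224 ≤ h_f = 3.9 in, the stress block lies entirely in the flange; analyse as a rectangular beam of width b_f.
M_n = T(d − a/2) = 181.5 × (20.6 − 1.112) = 3537.1 kip·in.
M_n = 3537.1/12 = 294.76 kip·ft.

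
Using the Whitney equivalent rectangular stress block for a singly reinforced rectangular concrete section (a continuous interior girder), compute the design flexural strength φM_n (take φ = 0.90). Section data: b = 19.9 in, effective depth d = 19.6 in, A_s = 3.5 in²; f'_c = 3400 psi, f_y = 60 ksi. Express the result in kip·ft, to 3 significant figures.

T = A_s f_y = 3.5 × 60 = 210 kips.
a = T/(0.85 f'_c b) = 210/(0.85 × 3.4 × 19.9) = 3.651 in.
M_n = T(d − a/2) = 210 × (19.6 − 1.8255) = 3732.6 kip·in = 3732.6/12 = 311.05 kip·ft.
φM_n = 0.90 × 311.05 = 279.95 kip·ft.

φM_n ≈ 280 kip·ft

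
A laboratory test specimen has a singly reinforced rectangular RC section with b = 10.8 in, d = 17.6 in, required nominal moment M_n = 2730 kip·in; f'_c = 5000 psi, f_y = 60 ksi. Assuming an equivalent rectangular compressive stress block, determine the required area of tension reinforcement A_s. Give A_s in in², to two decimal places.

From M_n = 0.85 f'_c a b (d − a/2):
a = d − √(d² − 2M_n/(0.85 f'_c b)) = 17.6 − √(17.6² − 2 × 2730/(0.85 × 5 × 10.8)) = 3.787 in.
A_s = 0.85 f'_c a b / f_y = 0.85 × 5 × 3.787 × 10.8 / 60 = 2.897 in².

A_s ≈ 2.90 in²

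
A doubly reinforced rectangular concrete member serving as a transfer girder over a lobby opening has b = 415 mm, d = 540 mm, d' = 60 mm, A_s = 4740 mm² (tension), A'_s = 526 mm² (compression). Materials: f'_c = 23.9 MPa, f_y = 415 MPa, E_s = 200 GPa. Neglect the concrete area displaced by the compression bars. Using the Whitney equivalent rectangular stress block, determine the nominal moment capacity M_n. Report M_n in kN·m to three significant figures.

Assume both tension and compression steel yield.
Net tension couple steel: A_s − A'_s = 4214 mm².
a = (A_s − A'_s) f_y / (0.85 f'_c b) = 1748810/(0.85 × 23.9 × 415) = 207.43 mm.
c = a/β₁ = 207.43/0.85 = 244.04 mm; ε'_s = 0.003(c − d')/c = 0.0023 ≥ f_y/E_s = 0.0021, so compression steel does yield.
M_n = (A_s − A'_s) f_y (d − a/2) + A'_s f_y (d − d') = [1748810 × (540 − 103.715) + 218290 × (540 − 60)] × 10⁻⁶ = 762.98 + 104.78 = 867.76 kN·m.

M_n ≈ 868 kN·m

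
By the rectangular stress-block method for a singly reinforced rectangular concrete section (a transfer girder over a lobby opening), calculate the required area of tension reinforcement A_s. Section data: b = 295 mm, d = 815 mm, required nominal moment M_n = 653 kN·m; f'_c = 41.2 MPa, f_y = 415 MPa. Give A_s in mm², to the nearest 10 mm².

A_s ≈ 2030 mm²

With M_n = 0.85 f'_c a b (d − a/2), solve the quadratic for a:
a = d − √(d² − 2M_n/(0.85 f'_c b)) = 815 − √(815² − 2 × 653×10⁶/(0.85 × 41.2 × 295)) = 81.65 mm.
A_s = 0.85 f'_c a b / f_y = 0.85 × 41.2 × 81.65 × 295 / 415 = 2032.6 mm².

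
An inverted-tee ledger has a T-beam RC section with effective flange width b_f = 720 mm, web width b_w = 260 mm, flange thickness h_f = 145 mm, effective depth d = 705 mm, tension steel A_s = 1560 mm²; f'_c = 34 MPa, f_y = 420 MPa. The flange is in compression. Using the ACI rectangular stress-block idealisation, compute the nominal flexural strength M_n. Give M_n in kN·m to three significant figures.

Tension: T = A_s f_y = 1560 × 420 = 655200 N.
Try a within the flange: a = T/(0.85 f'_c b_f) = 655200/(0.85 × 34 × 720) = 31.49 mm.
Since a = 31.49 ≤ h_f = 145 mm, the stress block lies entirely in the flange; analyse as a rectangular beam of width b_f.
M_n = T(d − a/2) = 655200 × (705 − 15.745) = 451.60 × 10⁶ N·mm.
M_n = 451.60 kN·m.

M_n ≈ 452 kN·m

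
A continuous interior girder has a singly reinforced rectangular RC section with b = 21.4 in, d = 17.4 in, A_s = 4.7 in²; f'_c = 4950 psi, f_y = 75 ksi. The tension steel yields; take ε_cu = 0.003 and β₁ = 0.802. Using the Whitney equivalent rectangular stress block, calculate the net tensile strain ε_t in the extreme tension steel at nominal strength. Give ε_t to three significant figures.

a = A_s f_y/(0.85 f'_c b) = 3.915 in.
β₁ = 0.802, so c = a/β₁ = 3.915/0.802 = 4.882 in.
From the linear strain diagram with ε_cu = 0.003: ε_t = 0.003 (d − c)/c = 0.003 × (17.4 − 4.882)/4.882 = 0.00769.
Since ε_t ≥ 0.005, the section is tension-controlled.

ε_t ≈ 0.00769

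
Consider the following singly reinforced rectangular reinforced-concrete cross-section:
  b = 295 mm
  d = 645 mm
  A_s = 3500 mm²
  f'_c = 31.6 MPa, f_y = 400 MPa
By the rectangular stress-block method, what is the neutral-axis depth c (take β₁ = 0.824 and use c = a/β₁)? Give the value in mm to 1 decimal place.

T = A_s f_y = 3500 × 400 = 1400000 N = 1400 kN.
Setting C = 0.85 f'_c a b equal to T: a = 1400000/(0.85 × 31.6 × 295) = 176.685 mm.
With β₁ = 0.824, c = a/β₁ = 176.685/0.824 = 214.4 mm.

c ≈ 214.4 mm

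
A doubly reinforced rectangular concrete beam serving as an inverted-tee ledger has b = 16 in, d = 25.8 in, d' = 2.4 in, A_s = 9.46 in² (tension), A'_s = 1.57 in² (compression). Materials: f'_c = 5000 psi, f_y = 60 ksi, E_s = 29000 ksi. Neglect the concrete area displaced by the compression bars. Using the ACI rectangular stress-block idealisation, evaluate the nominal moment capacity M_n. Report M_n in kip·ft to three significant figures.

Assume both steels yield.
a = (A_s − A'_s) f_y/(0.85 f'_c b) = (9.46 − 1.57) × 60/(0.85 × 5 × 16) = 6.962 in.
c = a/β₁ = 6.962/0.8 = 8.703 in; ε'_s = 0.003(c − d')/c = 0.0022 ≥ ε_y = 0.0021, so the compression steel yields.
M_n = (A_s − A'_s) f_y (d − a/2) + A'_s f_y (d − d') = 473.4 × (25.8 − 3.481) + 94.2 × (25.8 − 2.4) = 10565.8 + 2204.3 = 12770.1 kip·in = 12770.1/12 = 1064.18 kip·ft.

M_n ≈ 1060 kip·ft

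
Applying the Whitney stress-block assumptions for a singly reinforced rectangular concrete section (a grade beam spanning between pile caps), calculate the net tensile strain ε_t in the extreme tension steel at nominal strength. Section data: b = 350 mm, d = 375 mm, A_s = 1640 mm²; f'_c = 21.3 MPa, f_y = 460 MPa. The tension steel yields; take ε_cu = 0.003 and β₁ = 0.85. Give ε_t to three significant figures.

a = A_s f_y/(0.85 f'_c b) = 119.05 mm.
β₁ = 0.85, so c = a/β₁ = 119.05/0.85 = 140.06 mm.
From the linear strain diagram with ε_cu = 0.003: ε_t = 0.003 (d − c)/c = 0.003 × (375 − 140.06)/140.06 = 0.00503.
Since ε_t ≥ 0.005, the section is tension-controlled.

ε_t ≈ 0.00503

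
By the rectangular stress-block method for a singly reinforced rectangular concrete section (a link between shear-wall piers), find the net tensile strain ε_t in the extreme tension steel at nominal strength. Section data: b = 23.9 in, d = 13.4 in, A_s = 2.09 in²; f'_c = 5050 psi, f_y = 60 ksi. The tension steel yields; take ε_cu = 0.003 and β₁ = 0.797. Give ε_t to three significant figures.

a = A_s f_y/(0.85 f'_c b) = 1.222 in.
β₁ = 0.797, so c = a/β₁ = 1.222/0.797 = 1.533 in.
From the linear strain diagram with ε_cu = 0.003: ε_t = 0.003 (d − c)/c = 0.003 × (13.4 − 1.533)/1.533 = 0.0232.
Since ε_t ≥ 0.005, the section is tension-controlled.

ε_t ≈ 0.0232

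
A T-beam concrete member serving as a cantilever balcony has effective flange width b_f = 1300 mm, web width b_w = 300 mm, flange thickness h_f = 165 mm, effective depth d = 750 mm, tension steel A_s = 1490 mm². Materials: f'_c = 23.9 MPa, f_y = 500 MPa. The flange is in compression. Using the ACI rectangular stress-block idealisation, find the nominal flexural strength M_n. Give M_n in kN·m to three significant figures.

M_n ≈ 548 kN·m

Tension: T = A_s f_y = 1490 × 500 = 745000 N.
Try a within the flange: a = T/(0.85 f'_c b_f) = 745000/(0.85 × 23.9 × 1300) = 28.21 mm.
Since a = 28.21 ≤ h_f = 165 mm, the stress block lies entirely in the flange; analyse as a rectangular beam of width b_f.
M_n = T(d − a/2) = 745000 × (750 − 14.105) = 548.24 × 10⁶ N·mm.
M_n = 548.24 kN·m.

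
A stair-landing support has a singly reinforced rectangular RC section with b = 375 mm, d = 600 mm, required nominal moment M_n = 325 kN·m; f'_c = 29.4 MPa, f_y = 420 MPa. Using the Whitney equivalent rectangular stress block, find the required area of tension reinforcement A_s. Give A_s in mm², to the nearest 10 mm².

With M_n = 0.85 f'_c a b (d − a/2), solve the quadratic for a:
a = d − √(d² − 2M_n/(0.85 f'_c b)) = 600 − √(600² − 2 × 325×10⁶/(0.85 × 29.4 × 375)) = 60.89 mm.
A_s = 0.85 f'_c a b / f_y = 0.85 × 29.4 × 60.89 × 375 / 420 = 1358.6 mm².

A_s ≈ 1360 mm²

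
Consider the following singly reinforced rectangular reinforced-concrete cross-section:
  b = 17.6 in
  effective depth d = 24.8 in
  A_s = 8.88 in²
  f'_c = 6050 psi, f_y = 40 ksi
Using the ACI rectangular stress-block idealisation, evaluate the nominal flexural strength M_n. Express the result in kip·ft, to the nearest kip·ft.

T = A_s f_y = 8.88 × 40 = 355.2 kips.
a = T/(0.85 f'_c b) = 355.2/(0.85 × 6.05 × 17.6) = 3.925 in.
M_n = T(d − a/2) = 355.2 × (24.8 − 1.9625) = 8111.9 kip·in = 8111.9/12 = 675.99 kip·ft.

M_n ≈ 676 kip·ft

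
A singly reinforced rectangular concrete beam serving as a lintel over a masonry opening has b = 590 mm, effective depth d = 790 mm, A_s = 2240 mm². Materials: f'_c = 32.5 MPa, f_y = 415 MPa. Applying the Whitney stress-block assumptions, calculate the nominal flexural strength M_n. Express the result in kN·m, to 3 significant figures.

T = A_s f_y = 2240 × 415 = 929600 N = 929.6 kN.
From C = T: a = T/(0.85 f'_c b) = 929600/(0.85 × 32.5 × 590) = 57.04 mm.
M_n = T(d − a/2) = 929.6 kN × (790 − 28.52) mm = 707.87 kN·m.

M_n ≈ 708 kN·m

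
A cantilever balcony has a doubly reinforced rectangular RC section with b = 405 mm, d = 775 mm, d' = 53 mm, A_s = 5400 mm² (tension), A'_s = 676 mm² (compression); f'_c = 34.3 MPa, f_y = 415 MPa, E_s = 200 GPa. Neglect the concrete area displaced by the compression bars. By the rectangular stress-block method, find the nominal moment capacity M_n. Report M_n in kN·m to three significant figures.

M_n ≈ 1560 kN·m

Assume both tension and compression steel yield.
Net tension couple steel: A_s − A'_s = 4724 mm².
a = (A_s − A'_s) f_y / (0.85 f'_c b) = 1960460/(0.85 × 34.3 × 405) = 166.03 mm.
c = a/β₁ = 166.03/0.805 = 206.25 mm; ε'_s = 0.003(c − d')/c = 0.0022 ≥ f_y/E_s = 0.0021, so compression steel does yield.
M_n = (A_s − A'_s) f_y (d − a/2) + A'_s f_y (d − d') = [1960460 × (775 − 83.015) + 280540 × (775 − 53)] × 10⁻⁶ = 1356.61 + 202.55 = 1559.16 kN·m.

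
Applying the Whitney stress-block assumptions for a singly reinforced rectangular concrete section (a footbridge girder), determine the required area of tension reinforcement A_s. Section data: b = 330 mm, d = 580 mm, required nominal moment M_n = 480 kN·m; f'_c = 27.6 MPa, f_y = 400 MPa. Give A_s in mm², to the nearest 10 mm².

With M_n = 0.85 f'_c a b (d − a/2), solve the quadratic for a:
a = d − √(d² − 2M_n/(0.85 f'_c b)) = 580 − √(580² − 2 × 480×10⁶/(0.85 × 27.6 × 330)) = 119.13 mm.
A_s = 0.85 f'_c a b / f_y = 0.85 × 27.6 × 119.13 × 330 / 400 = 2305.7 mm².

A_s ≈ 2310 mm²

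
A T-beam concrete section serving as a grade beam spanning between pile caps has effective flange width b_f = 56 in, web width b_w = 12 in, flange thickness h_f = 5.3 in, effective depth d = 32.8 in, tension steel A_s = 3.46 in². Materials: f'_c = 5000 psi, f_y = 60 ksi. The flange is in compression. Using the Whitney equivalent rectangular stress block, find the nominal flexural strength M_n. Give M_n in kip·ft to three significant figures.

Tension: T = A_s f_y = 3.46 × 60 = 207.6 kips.
Try a within the flange: a = T/(0.85 f'_c b_f) = 207.6/(0.85 × 5 × 56) = 0.872 in.
Since a = 0.872 ≤ h_f = 5.3 in, the stress block lies entirely in the flange; analyse as a rectangular beam of width b_f.
M_n = T(d − a/2) = 207.6 × (32.8 − 0.436) = 6718.8 kip·in.
M_n = 6718.8/12 = 559.90 kip·ft.

M_n ≈ 560 kip·ft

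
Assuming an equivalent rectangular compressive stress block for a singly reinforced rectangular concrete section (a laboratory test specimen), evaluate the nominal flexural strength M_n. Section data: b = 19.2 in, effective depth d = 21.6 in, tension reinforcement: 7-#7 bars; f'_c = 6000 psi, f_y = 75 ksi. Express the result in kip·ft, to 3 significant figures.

M_n ≈ 525 kip·ft

A_s = 7 × 0.6 = 4.2 in².
T = A_s f_y = 4.2 × 75 = 315 kips.
a = T/(0.85 f'_c b) = 315/(0.85 × 6 × 19.2) = 3.217 in.
M_n = T(d − a/2) = 315 × (21.6 − 1.6085) = 6297.3 kip·in = 6297.3/12 = 524.78 kip·ft.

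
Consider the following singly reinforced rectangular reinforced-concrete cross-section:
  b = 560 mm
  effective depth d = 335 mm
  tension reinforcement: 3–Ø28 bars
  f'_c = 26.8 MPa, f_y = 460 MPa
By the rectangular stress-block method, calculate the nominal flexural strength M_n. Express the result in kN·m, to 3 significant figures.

A_s = 3 × 616 = 1848 mm².
T = A_s f_y = 1848 × 460 = 850080 N = 850.08 kN.
From C = T: a = T/(0.85 f'_c b) = 850080/(0.85 × 26.8 × 560) = 66.64 mm.
M_n = T(d − a/2) = 850.08 kN × (335 − 33.32) mm = 256.45 kN·m.

M_n ≈ 256 kN·m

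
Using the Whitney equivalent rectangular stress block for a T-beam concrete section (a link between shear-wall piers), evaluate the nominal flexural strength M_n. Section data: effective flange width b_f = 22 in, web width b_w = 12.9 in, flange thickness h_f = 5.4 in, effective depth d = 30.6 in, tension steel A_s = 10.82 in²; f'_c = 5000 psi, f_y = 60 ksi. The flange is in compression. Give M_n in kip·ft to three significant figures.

Tension: T = A_s f_y = 10.82 × 60 = 649.2 kips.
Try a within the flange: a = T/(0.85 f'_c b_f) = 649.2/(0.85 × 5 × 22) = 6.943 in.
a = 6.943 > h_f = 5.4 in: the block extends into the web. Split into flange-overhang and web parts.
C_f = 0.85 f'_c (b_f − b_w) h_f = 0.85 × 5 × (22 − 12.9) × 5.4 = 208.8 kips.
Remaining web compression depth: a_w = (T − C_f)/(0.85 f'_c b_w) = (649.2 − 208.8)/(0.85 × 5 × 12.9) = 8.033 in.
M_n = C_f(d − h_f/2) + (T − C_f)(d − a_w/2) = 208.8 × (30.6 − 2.7) + 440.4 × (30.6 − 4.0165) = 5825.5 + 11707.4 = 17532.9 kip·in.
M_n = 17532.9/12 = 1461.08 kip·ft.

M_n ≈ 1460 kip·ft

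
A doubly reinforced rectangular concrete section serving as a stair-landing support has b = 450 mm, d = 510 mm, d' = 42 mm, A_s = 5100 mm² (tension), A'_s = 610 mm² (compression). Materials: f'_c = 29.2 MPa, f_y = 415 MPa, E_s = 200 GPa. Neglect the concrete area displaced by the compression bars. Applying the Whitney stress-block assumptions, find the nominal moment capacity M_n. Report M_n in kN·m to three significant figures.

M_n ≈ 913 kN·m

Assume both tension and compression steel yield.
Net tension couple steel: A_s − A'_s = 4490 mm².
a = (A_s − A'_s) f_y / (0.85 f'_c b) = 1863350/(0.85 × 29.2 × 450) = 166.83 mm.
c = a/β₁ = 166.83/0.841 = 198.37 mm; ε'_s = 0.003(c − d')/c = 0.0024 ≥ f_y/E_s = 0.0021, so compression steel does yield.
M_n = (A_s − A'_s) f_y (d − a/2) + A'_s f_y (d − d') = [1863350 × (510 − 83.415) + 253150 × (510 − 42)] × 10⁻⁶ = 794.88 + 118.47 = 913.35 kN·m.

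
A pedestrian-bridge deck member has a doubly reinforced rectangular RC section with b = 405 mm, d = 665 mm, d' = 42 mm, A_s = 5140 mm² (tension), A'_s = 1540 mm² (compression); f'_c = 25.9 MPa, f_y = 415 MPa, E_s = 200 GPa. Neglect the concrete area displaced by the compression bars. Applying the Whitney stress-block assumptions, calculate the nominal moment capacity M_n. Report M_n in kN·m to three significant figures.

M_n ≈ 1270 kN·m

Assume both tension and compression steel yield.
Net tension couple steel: A_s − A'_s = 3600 mm².
a = (A_s − A'_s) f_y / (0.85 f'_c b) = 1494000/(0.85 × 25.9 × 405) = 167.56 mm.
c = a/β₁ = 167.56/0.85 = 197.13 mm; ε'_s = 0.003(c − d')/c = 0.0024 ≥ f_y/E_s = 0.0021, so compression steel does yield.
M_n = (A_s − A'_s) f_y (d − a/2) + A'_s f_y (d − d') = [1494000 × (665 − 83.78) + 639100 × (665 − 42)] × 10⁻⁶ = 868.34 + 398.16 = 1266.50 kN·m.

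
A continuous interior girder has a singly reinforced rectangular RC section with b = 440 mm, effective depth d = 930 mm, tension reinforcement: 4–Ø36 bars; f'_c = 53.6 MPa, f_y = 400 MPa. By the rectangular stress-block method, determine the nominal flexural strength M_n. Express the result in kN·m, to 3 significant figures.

A_s = 4 × 1018 = 4072 mm².
T = A_s f_y = 4072 × 400 = 1628800 N = 1628.8 kN.
From C = T: a = T/(0.85 f'_c b) = 1628800/(0.85 × 53.6 × 440) = 81.25 mm.
M_n = T(d − a/2) = 1628.8 kN × (930 − 40.625) mm = 1448.61 kN·m.

M_n ≈ 1450 kN·m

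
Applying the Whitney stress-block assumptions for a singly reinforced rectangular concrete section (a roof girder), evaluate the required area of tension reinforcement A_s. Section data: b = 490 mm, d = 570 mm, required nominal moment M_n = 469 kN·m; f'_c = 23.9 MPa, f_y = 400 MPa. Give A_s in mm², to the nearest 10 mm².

A_s ≈ 2230 mm²

With M_n = 0.85 f'_c a b (d − a/2), solve the quadratic for a:
a = d − √(d² − 2M_n/(0.85 f'_c b)) = 570 − √(570² − 2 × 469×10⁶/(0.85 × 23.9 × 490)) = 89.72 mm.
A_s = 0.85 f'_c a b / f_y = 0.85 × 23.9 × 89.72 × 490 / 400 = 2232.8 mm².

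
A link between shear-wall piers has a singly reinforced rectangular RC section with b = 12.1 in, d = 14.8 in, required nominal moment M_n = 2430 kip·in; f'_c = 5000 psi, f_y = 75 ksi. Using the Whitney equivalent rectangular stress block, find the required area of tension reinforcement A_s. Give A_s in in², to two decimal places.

From M_n = 0.85 f'_c a b (d − a/2):
a = d − √(d² − 2M_n/(0.85 f'_c b)) = 14.8 − √(14.8² − 2 × 2430/(0.85 × 5 × 12.1)) = 3.641 in.
A_s = 0.85 f'_c a b / f_y = 0.85 × 5 × 3.641 × 12.1 / 75 = 2.497 in².

A_s ≈ 2.50 in²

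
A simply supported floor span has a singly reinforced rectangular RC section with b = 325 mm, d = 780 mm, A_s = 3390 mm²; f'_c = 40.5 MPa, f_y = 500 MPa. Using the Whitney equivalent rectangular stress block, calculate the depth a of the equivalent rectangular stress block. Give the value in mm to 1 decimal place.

a ≈ 151.5 mm

T = A_s f_y = 3390 × 500 = 1695000 N = 1695 kN.
Setting C = 0.85 f'_c a b equal to T: a = 1695000/(0.85 × 40.5 × 325) = 151.5 mm.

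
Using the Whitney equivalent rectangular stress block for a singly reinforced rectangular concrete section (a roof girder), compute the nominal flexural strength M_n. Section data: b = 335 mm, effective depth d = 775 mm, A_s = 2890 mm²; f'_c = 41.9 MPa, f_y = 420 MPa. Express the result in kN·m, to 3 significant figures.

T = A_s f_y = 2890 × 420 = 1213800 N = 1213.8 kN.
From C = T: a = T/(0.85 f'_c b) = 1213800/(0.85 × 41.9 × 335) = 101.73 mm.
M_n = T(d − a/2) = 1213.8 kN × (775 − 50.865) mm = 878.96 kN·m.

M_n ≈ 879 kN·m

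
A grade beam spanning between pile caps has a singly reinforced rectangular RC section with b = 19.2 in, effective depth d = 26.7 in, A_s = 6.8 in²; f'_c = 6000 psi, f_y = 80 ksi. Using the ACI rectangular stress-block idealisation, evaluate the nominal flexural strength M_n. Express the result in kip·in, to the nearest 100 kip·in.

M_n ≈ 13000 kip·in

T = A_s f_y = 6.8 × 80 = 544 kips.
a = T/(0.85 f'_c b) = 544/(0.85 × 6 × 19.2) = 5.556 in.
M_n = T(d − a/2) = 544 × (26.7 − 2.778) = 13013.6 kip·in.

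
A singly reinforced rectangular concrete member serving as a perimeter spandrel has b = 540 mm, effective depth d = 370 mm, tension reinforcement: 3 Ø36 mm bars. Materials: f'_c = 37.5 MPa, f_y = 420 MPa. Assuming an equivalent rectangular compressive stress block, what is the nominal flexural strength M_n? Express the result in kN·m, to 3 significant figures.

M_n ≈ 427 kN·m

A_s = 3 × 1018 = 3054 mm².
T = A_s f_y = 3054 × 420 = 1282680 N = 1282.68 kN.
From C = T: a = T/(0.85 f'_c b) = 1282680/(0.85 × 37.5 × 540) = 74.52 mm.
M_n = T(d − a/2) = 1282.68 kN × (370 − 37.26) mm = 426.80 kN·m.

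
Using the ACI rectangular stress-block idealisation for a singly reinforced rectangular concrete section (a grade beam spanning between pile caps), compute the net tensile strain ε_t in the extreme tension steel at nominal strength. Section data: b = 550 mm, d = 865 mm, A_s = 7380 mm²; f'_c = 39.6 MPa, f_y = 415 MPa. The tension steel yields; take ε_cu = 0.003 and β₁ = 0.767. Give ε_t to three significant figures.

ε_t ≈ 0.00903

a = A_s f_y/(0.85 f'_c b) = 165.44 mm.
β₁ = 0.767, so c = a/β₁ = 165.44/0.767 = 215.70 mm.
From the linear strain diagram with ε_cu = 0.003: ε_t = 0.003 (d − c)/c = 0.003 × (865 − 215.70)/215.70 = 0.00903.
Since ε_t ≥ 0.005, the section is tension-controlled.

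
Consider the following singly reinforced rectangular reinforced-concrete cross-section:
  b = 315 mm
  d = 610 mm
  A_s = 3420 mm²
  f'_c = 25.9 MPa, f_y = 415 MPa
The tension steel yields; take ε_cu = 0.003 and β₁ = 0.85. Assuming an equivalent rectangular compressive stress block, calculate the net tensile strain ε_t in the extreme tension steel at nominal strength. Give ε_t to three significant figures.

a = A_s f_y/(0.85 f'_c b) = 204.67 mm.
β₁ = 0.85, so c = a/β₁ = 204.67/0.85 = 240.79 mm.
From the linear strain diagram with ε_cu = 0.003: ε_t = 0.003 (d − c)/c = 0.003 × (610 − 240.79)/240.79 = 0.00460.
ε_t is between 0.004 and 0.005 — transition zone.

ε_t ≈ 0.00460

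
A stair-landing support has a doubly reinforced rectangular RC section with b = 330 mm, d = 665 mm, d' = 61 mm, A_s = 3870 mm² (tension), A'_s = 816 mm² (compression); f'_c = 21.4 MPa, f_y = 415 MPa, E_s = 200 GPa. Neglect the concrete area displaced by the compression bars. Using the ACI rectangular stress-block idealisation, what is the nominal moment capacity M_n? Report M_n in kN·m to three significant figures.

M_n ≈ 914 kN·m

Assume both tension and compression steel yield.
Net tension couple steel: A_s − A'_s = 3054 mm².
a = (A_s − A'_s) f_y / (0.85 f'_c b) = 1267410/(0.85 × 21.4 × 330) = 211.14 mm.
c = a/β₁ = 211.14/0.85 = 248.40 mm; ε'_s = 0.003(c − d')/c = 0.0023 ≥ f_y/E_s = 0.0021, so compression steel does yield.
M_n = (A_s − A'_s) f_y (d − a/2) + A'_s f_y (d − d') = [1267410 × (665 − 105.57) + 338640 × (665 − 61)] × 10⁻⁶ = 709.03 + 204.54 = 913.57 kN·m.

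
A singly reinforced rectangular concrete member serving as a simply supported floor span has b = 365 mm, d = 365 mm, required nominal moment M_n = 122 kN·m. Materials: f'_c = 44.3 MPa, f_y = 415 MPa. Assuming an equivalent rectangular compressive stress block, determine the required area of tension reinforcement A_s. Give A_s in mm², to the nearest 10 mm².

A_s ≈ 830 mm²

With M_n = 0.85 f'_c a b (d − a/2), solve the quadratic for a:
a = d − √(d² − 2M_n/(0.85 f'_c b)) = 365 − √(365² − 2 × 122×10⁶/(0.85 × 44.3 × 365)) = 25.19 mm.
A_s = 0.85 f'_c a b / f_y = 0.85 × 44.3 × 25.19 × 365 / 415 = 834.2 mm².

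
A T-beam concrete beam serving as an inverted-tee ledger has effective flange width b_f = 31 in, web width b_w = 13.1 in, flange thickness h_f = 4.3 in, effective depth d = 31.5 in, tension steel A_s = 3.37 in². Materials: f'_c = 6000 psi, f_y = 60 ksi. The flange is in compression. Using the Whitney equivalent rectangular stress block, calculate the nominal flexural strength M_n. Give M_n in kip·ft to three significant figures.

M_n ≈ 520 kip·ft

Tension: T = A_s f_y = 3.37 × 60 = 202.2 kips.
Try a within the flange: a = T/(0.85 f'_c b_f) = 202.2/(0.85 × 6 × 31) = 1.279 in.
Since a = 1.279 ≤ h_f = 4.3 in, the stress block lies entirely in the flange; analyse as a rectangular beam of width b_f.
M_n = T(d − a/2) = 202.2 × (31.5 − 0.6395) = 6240.0 kip·in.
M_n = 6240.0/12 = 520.00 kip·ft.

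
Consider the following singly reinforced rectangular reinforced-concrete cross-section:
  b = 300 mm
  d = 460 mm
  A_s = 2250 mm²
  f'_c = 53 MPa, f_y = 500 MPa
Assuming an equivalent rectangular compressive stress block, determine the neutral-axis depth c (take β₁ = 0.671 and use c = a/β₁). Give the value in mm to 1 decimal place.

c ≈ 124.1 mm

T = A_s f_y = 2250 × 500 = 1125000 N = 1125 kN.
Setting C = 0.85 f'_c a b equal to T: a = 1125000/(0.85 × 53 × 300) = 83.241 mm.
With β₁ = 0.671, c = a/β₁ = 83.241/0.671 = 124.1 mm.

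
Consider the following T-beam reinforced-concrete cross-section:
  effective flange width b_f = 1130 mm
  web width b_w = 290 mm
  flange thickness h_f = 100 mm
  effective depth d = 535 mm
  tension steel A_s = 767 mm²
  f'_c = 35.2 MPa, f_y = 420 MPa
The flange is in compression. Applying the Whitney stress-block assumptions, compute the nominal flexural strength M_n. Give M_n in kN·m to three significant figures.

M_n ≈ 171 kN·m

Tension: T = A_s f_y = 767 × 420 = 322140 N.
Try a within the flange: a = T/(0.85 f'_c b_f) = 322140/(0.85 × 35.2 × 1130) = 9.53 mm.
Since a = 9.53 ≤ h_f = 100 mm, the stress block lies entirely in the flange; analyse as a rectangular beam of width b_f.
M_n = T(d − a/2) = 322140 × (535 − 4.765) = 170.81 × 10⁶ N·mm.
M_n = 170.81 kN·m.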